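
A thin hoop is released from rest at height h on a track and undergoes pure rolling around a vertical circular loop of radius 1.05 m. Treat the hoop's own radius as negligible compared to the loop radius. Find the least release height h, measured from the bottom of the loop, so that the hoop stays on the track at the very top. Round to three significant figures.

Here I = MR², so the shape factor k = I/(MR²) = 1.
At the top, contact is just lost when gravity alone supplies the centripetal force: Mg = Mv_top²/r, i.e. v_top² = gr.
With ω = v/R, the kinetic energy at speed v is ½(1+k)Mv² = Mv².
Energy conservation from release (height h) to the top (height 2r): Mgh = Mg(2r) + M·gr.
Thus h_min = 2r + (1+k)r/2 = r(2 + 2/2) = 1.05 × 3 ≈ 3.15 m.

h_min ≈ 3.15 m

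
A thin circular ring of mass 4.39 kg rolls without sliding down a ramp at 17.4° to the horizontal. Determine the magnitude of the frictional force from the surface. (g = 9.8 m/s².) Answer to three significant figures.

f ≈ 6.43 N

With I = MR², the ratio k = I/(MR²) is 1.
Along the incline Mg sinθ − f = Ma, and torque about the center fR = Iα = kMR²(a/R) gives f = kMa.
Combining, a = g sinθ/(1+k) and f = kMa = kMg sinθ/(1+k).
f = 1 × 4.39 × 9.8 × sin17.4° / 2 ≈ 6.43 N.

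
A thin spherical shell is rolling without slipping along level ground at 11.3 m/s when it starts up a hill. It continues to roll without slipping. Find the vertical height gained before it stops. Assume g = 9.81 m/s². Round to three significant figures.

For this body I = (2/3)MR², i.e. k = I/(MR²) = 2/3.
The rolling condition ω = v/R makes the rotational term ½I(v/R)² = ½kMv², so KE_total = ½(1+k)Mv² = (5/6)Mv².
At the top the kinetic energy is zero, so (5/6)Mv₀² = Mgh.
Thus h = (1+k)v₀²/(2g) = 1.667 × 11.3² / (2 × 9.81) ≈ 10.8 m.

h ≈ 10.8 m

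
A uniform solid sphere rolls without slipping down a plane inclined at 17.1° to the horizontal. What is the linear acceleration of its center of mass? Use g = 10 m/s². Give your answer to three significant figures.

a ≈ 2.10 m/s²

Here I = (2/5)MR², so the shape factor k = I/(MR²) = 0.4.
Translational: Mg sinθ − f = Ma. Rotational about the CM: fR = Iα = kMRa, so f = kMa.
Eliminating f: Mg sinθ = (1+k)Ma, so a = g sinθ/(1+k) = 10 × sin17.1° / 1.4 ≈ 2.10 m/s².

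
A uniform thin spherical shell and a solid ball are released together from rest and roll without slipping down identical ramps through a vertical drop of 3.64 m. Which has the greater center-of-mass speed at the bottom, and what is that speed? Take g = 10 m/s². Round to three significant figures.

For rolling without slipping, Mgh = ½(1+k)Mv² where k = I/(MR²), so v = √(2gh/(1+k)).
Uniform thin spherical shell: k = 2/3, giving v = √(2×10×3.64/1.667) = 6.609 m/s.
Solid ball: k = 0.4, giving v = √(2×10×3.64/1.4) = 7.211 m/s.
The smaller k wins: the solid ball, at ≈ 7.21 m/s.

the solid ball, at v ≈ 7.21 m/s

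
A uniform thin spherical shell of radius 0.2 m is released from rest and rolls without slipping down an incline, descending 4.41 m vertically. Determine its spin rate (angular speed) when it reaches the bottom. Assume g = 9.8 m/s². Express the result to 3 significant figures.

For this body I = (2/3)MR², i.e. k = I/(MR²) = 2/3.
Rolling without slipping gives ω = v/R, so the total kinetic energy is ½Mv² + ½Iω² = ½(1+k)Mv² = (5/6)Mv².
Energy conservation Mgh = ½(1+k)Mv² gives v = √(2gh/(1+k)) = √(2 × 9.8 × 4.41 / 1.667) = 7.201 m/s.
The angular speed follows from ω = v/R = 7.201/0.2 ≈ 36.0 rad/s.

ω ≈ 36.0 rad/s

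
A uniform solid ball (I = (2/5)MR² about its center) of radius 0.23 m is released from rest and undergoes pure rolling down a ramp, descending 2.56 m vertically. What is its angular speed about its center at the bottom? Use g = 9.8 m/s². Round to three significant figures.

ω ≈ 26.0 rad/s

With I = (2/5)MR², the ratio k = I/(MR²) is 0.4.
Since it rolls without slipping, ω = v/R and KE = ½Mv² + ½Iω² = ½(1+k)Mv² = (7/10)Mv².
Energy conservation Mgh = ½(1+k)Mv² gives v = √(2gh/(1+k)) = √(2 × 9.8 × 2.56 / 1.4) = 5.987 m/s.
The angular speed follows from ω = v/R = 5.987/0.23 ≈ 26.0 rad/s.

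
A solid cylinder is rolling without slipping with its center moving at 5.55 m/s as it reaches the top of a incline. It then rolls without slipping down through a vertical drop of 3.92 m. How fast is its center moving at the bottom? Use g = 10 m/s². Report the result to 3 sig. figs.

Here I = (1/2)MR², so the shape factor k = I/(MR²) = 0.5.
Since it rolls without slipping, ω = v/R and KE = ½Mv² + ½Iω² = ½(1+k)Mv² = (3/4)Mv².
Conserving energy between top and bottom: (3/4)Mv² = (3/4)Mv₀² + Mgh, hence v² = v₀² + 2gh/(1+k).
v = √(5.55² + 2×10×3.92/1.5) = √83.07 ≈ 9.11 m/s.

v ≈ 9.11 m/s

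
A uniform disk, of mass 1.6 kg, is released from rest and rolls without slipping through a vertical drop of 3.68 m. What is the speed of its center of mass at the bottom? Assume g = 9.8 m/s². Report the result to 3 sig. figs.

The moment of inertia is (1/2)MR², giving k ≡ I/(MR²) = 0.5.
Rolling without slipping gives ω = v/R, so the total kinetic energy is ½Mv² + ½Iω² = ½(1+k)Mv² = (3/4)Mv².
Setting Mgh = (3/4)Mv² gives v = √(2gh/(1+k)) = √(2·9.8·3.68/1.5) ≈ 6.93 m/s.

v ≈ 6.93 m/s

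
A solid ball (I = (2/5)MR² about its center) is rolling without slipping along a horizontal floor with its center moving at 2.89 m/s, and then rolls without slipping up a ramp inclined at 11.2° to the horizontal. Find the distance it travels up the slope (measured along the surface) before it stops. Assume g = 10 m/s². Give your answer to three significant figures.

Here I = (2/5)MR², so the shape factor k = I/(MR²) = 0.4.
Rolling without slipping gives ω = v/R, so the total kinetic energy is ½Mv² + ½Iω² = ½(1+k)Mv² = (7/10)Mv².
Setting this equal to Mgh gives the vertical rise h = (1+k)v₀²/(2g) = 1.4×2.89²/(2×10) = 0.5846 m.
Along the incline, d = h/sinθ = 0.5846/sin11.2° ≈ 3.01 m.

d ≈ 3.01 m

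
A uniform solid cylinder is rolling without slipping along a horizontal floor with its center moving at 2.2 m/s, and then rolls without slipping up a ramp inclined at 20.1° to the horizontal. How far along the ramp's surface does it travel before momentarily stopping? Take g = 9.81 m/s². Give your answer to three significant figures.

d ≈ 1.08 m

For this body I = (1/2)MR², i.e. k = I/(MR²) = 0.5.
Rolling without slipping gives ω = v/R, so the total kinetic energy is ½Mv² + ½Iω² = ½(1+k)Mv² = (3/4)Mv².
Setting this equal to Mgh gives the vertical rise h = (1+k)v₀²/(2g) = 1.5×2.2²/(2×9.81) = 0.37 m.
The distance along the slope is d = h/sinθ = 0.37/sin20.1° ≈ 1.08 m.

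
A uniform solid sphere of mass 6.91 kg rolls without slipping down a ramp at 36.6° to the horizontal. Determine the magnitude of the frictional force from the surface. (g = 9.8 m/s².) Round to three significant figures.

Here I = (2/5)MR², so the shape factor k = I/(MR²) = 0.4.
Newton's second law down the slope: Mg sinθ − f = Ma. The torque equation fR = Iα (with α = a/R) gives f = kMa.
Combining, a = g sinθ/(1+k) and f = kMa = kMg sinθ/(1+k).
f = 0.4 × 6.91 × 9.8 × sin36.6° / 1.4 ≈ 11.5 N.

f ≈ 11.5 N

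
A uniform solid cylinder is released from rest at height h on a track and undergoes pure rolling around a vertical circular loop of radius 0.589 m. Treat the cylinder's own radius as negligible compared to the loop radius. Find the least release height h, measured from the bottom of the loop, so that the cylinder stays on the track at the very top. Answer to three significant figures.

h_min ≈ 1.62 m

The moment of inertia is (1/2)MR², giving k ≡ I/(MR²) = 0.5.
At the top of the loop, the minimum-contact condition is Mg = Mv_top²/r, so v_top² = gr.
With ω = v/R, the kinetic energy at speed v is ½(1+k)Mv² = (3/4)Mv².
Energy conservation from release (height h) to the top (height 2r): Mgh = Mg(2r) + (3/4)M·gr.
Thus h_min = 2r + (1+k)r/2 = r(2 + 1.5/2) = 0.589 × 2.75 ≈ 1.62 m.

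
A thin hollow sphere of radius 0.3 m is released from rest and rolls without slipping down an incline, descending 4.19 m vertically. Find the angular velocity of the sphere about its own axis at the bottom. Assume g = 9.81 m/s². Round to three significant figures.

ω ≈ 23.4 rad/s

With I = (2/3)MR², the ratio k = I/(MR²) is 2/3.
The rolling condition ω = v/R makes the rotational term ½I(v/R)² = ½kMv², so KE_total = ½(1+k)Mv² = (5/6)Mv².
Energy conservation Mgh = ½(1+k)Mv² gives v = √(2gh/(1+k)) = √(2 × 9.81 × 4.19 / 1.667) = 7.023 m/s.
The angular speed follows from ω = v/R = 7.023/0.3 ≈ 23.4 rad/s.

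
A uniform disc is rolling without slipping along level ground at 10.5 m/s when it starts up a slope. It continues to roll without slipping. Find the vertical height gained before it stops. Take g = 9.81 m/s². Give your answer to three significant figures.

h ≈ 8.43 m

The moment of inertia is (1/2)MR², giving k ≡ I/(MR²) = 0.5.
Since it rolls without slipping, ω = v/R and KE = ½Mv² + ½Iω² = ½(1+k)Mv² = (3/4)Mv².
At the top the kinetic energy is zero, so (3/4)Mv₀² = Mgh.
Thus h = (1+k)v₀²/(2g) = 1.5 × 10.5² / (2 × 9.81) ≈ 8.43 m.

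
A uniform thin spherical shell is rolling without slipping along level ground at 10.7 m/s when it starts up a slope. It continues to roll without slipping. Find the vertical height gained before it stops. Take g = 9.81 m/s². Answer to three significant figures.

h ≈ 9.73 m

For this body I = (2/3)MR², i.e. k = I/(MR²) = 2/3.
Since it rolls without slipping, ω = v/R and KE = ½Mv² + ½Iω² = ½(1+k)Mv² = (5/6)Mv².
At the top the kinetic energy is zero, so (5/6)Mv₀² = Mgh.
Thus h = (1+k)v₀²/(2g) = 1.667 × 10.7² / (2 × 9.81) ≈ 9.73 m.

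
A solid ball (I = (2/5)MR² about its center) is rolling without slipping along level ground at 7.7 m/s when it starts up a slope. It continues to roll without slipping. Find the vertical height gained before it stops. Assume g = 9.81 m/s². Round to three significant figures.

Here I = (2/5)MR², so the shape factor k = I/(MR²) = 0.4.
Pure rolling means v = ωR; then KE = ½Mv² + ½I(v/R)² = ½(1+k)Mv² = (7/10)Mv².
At the top the kinetic energy is zero, so (7/10)Mv₀² = Mgh.
Thus h = (1+k)v₀²/(2g) = 1.4 × 7.7² / (2 × 9.81) ≈ 4.23 m.

h ≈ 4.23 m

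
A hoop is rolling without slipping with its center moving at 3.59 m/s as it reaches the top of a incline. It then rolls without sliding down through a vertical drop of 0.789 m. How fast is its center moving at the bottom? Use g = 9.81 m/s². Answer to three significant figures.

With I = MR², the ratio k = I/(MR²) is 1.
Since it rolls without slipping, ω = v/R and KE = ½Mv² + ½Iω² = ½(1+k)Mv² = Mv².
Energy conservation: Mv₀² + Mgh = Mv², so v² = v₀² + 2gh/(1+k).
v = √(3.59² + 2×9.81×0.789/2) = √20.63 ≈ 4.54 m/s.

v ≈ 4.54 m/s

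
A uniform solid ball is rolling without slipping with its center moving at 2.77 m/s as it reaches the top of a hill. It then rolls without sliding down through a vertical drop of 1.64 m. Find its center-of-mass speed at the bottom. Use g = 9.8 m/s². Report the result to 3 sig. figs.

Here I = (2/5)MR², so the shape factor k = I/(MR²) = 0.4.
Pure rolling means v = ωR; then KE = ½Mv² + ½I(v/R)² = ½(1+k)Mv² = (7/10)Mv².
Energy conservation: (7/10)Mv₀² + Mgh = (7/10)Mv², so v² = v₀² + 2gh/(1+k).
v = √(2.77² + 2×9.8×1.64/1.4) = √30.63 ≈ 5.53 m/s.

v ≈ 5.53 m/s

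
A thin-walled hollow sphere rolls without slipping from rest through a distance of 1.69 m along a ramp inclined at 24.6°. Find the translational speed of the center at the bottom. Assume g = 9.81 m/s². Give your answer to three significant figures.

Here I = (2/3)MR², so the shape factor k = I/(MR²) = 2/3.
Pure rolling means v = ωR; then KE = ½Mv² + ½I(v/R)² = ½(1+k)Mv² = (5/6)Mv².
The vertical drop is h = L sinθ = 1.69 × sin24.6° = 0.7035 m.
Energy conservation: Mgh = (5/6)Mv², so v = √(2gh/(1+k)) = √(2 × 9.81 × 0.7035 / 1.667) ≈ 2.88 m/s.

v ≈ 2.88 m/s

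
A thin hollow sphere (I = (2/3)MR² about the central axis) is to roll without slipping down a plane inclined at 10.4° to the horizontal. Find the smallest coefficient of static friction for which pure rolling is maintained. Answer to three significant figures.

μ_min ≈ 0.0734

With I = (2/3)MR², the ratio k = I/(MR²) is 2/3.
Translational: Mg sinθ − f = Ma. Rotational about the CM: fR = Iα = kMRa, so f = kMa.
These give a = g sinθ/(1+k) and the required friction f = kMg sinθ/(1+k).
With N = Mg cosθ, the no-slip condition f ≤ μN gives μ_min = f/N = k tanθ/(1+k).
μ_min = (2/3) × tan10.4° / 1.667 ≈ 0.0734.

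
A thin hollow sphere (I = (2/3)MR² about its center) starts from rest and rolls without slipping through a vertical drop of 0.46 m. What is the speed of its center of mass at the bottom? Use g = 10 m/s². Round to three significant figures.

With I = (2/3)MR², the ratio k = I/(MR²) is 2/3.
The rolling condition ω = v/R makes the rotational term ½I(v/R)² = ½kMv², so KE_total = ½(1+k)Mv² = (5/6)Mv².
Energy conservation: Mgh = (5/6)Mv², so v = √(2gh/(1+k)) = √(2 × 10 × 0.46 / 1.667) ≈ 2.35 m/s.

v ≈ 2.35 m/s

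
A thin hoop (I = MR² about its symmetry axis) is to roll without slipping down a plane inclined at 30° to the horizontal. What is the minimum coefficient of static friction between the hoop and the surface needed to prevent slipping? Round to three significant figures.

μ_min ≈ 0.289

The moment of inertia is MR², giving k ≡ I/(MR²) = 1.
Translational: Mg sinθ − f = Ma. Rotational about the CM: fR = Iα = kMRa, so f = kMa.
These give a = g sinθ/(1+k) and the required friction f = kMg sinθ/(1+k).
The normal force is N = Mg cosθ, so μ_min = f/N = k tanθ/(1+k).
μ_min = 1 × tan30° / 2 ≈ 0.289.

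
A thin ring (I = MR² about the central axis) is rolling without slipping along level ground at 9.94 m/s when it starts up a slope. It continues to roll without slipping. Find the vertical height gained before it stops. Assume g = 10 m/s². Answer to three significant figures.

With I = MR², the ratio k = I/(MR²) is 1.
Since it rolls without slipping, ω = v/R and KE = ½Mv² + ½Iω² = ½(1+k)Mv² = Mv².
At the top the kinetic energy is zero, so Mv₀² = Mgh.
Thus h = (1+k)v₀²/(2g) = 2 × 9.94² / (2 × 10) ≈ 9.88 m.

h ≈ 9.88 m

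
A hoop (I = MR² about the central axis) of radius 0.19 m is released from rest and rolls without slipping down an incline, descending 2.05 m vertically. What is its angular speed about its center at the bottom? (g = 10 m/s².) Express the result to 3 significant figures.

With I = MR², the ratio k = I/(MR²) is 1.
The rolling condition ω = v/R makes the rotational term ½I(v/R)² = ½kMv², so KE_total = ½(1+k)Mv² = Mv².
Energy conservation Mgh = ½(1+k)Mv² gives v = √(2gh/(1+k)) = √(2 × 10 × 2.05 / 2) = 4.528 m/s.
The angular speed follows from ω = v/R = 4.528/0.19 ≈ 23.8 rad/s.

ω ≈ 23.8 rad/s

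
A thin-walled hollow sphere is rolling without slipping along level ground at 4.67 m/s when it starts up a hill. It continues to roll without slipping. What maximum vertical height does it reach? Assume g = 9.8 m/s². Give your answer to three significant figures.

h ≈ 1.85 m

With I = (2/3)MR², the ratio k = I/(MR²) is 2/3.
Rolling without slipping gives ω = v/R, so the total kinetic energy is ½Mv² + ½Iω² = ½(1+k)Mv² = (5/6)Mv².
At the top the kinetic energy is zero, so (5/6)Mv₀² = Mgh.
Thus h = (1+k)v₀²/(2g) = 1.667 × 4.67² / (2 × 9.8) ≈ 1.85 m.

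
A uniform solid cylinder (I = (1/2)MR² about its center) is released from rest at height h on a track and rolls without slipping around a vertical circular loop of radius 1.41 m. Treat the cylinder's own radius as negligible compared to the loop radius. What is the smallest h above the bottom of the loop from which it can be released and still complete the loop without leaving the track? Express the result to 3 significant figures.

h_min ≈ 3.88 m

For this body I = (1/2)MR², i.e. k = I/(MR²) = 0.5.
At the top, contact is just lost when gravity alone supplies the centripetal force: Mg = Mv_top²/r, i.e. v_top² = gr.
With ω = v/R, the kinetic energy at speed v is ½(1+k)Mv² = (3/4)Mv².
Energy conservation from release (height h) to the top (height 2r): Mgh = Mg(2r) + (3/4)M·gr.
Thus h_min = 2r + (1+k)r/2 = r(2 + 1.5/2) = 1.41 × 2.75 ≈ 3.88 m.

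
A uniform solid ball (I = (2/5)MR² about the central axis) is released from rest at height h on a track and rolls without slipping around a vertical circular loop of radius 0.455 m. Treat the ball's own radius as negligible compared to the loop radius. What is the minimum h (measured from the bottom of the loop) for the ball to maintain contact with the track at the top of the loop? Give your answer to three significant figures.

The moment of inertia is (2/5)MR², giving k ≡ I/(MR²) = 0.4.
At the top of the loop, the minimum-contact condition is Mg = Mv_top²/r, so v_top² = gr.
With ω = v/R, the kinetic energy at speed v is ½(1+k)Mv² = (7/10)Mv².
Energy conservation from release (height h) to the top (height 2r): Mgh = Mg(2r) + (7/10)M·gr.
Thus h_min = 2r + (1+k)r/2 = r(2 + 1.4/2) = 0.455 × 2.7 ≈ 1.23 m.

h_min ≈ 1.23 m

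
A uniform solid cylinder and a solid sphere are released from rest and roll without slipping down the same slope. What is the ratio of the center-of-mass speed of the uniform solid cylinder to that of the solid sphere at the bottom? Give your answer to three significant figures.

Each satisfies Mgh = ½(1+k)Mv² with k = I/(MR²), so v ∝ 1/√(1+k).
For the uniform solid cylinder k = 0.5; for the solid sphere k = 0.4.
v₁/v₂ = √((1+k₂)/(1+k₁)) = √(1.4/1.5) ≈ 0.966.

v_ratio ≈ 0.966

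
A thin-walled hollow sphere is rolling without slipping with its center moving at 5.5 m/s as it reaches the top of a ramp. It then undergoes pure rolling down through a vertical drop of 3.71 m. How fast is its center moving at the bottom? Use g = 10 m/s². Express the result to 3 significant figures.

v ≈ 8.65 m/s

Here I = (2/3)MR², so the shape factor k = I/(MR²) = 2/3.
Rolling without slipping gives ω = v/R, so the total kinetic energy is ½Mv² + ½Iω² = ½(1+k)Mv² = (5/6)Mv².
Energy conservation: (5/6)Mv₀² + Mgh = (5/6)Mv², so v² = v₀² + 2gh/(1+k).
v = √(5.5² + 2×10×3.71/1.667) = √74.77 ≈ 8.65 m/s.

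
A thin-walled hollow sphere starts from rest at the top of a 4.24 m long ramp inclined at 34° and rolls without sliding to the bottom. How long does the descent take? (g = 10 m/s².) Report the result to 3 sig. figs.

t ≈ 1.59 s

The moment of inertia is (2/3)MR², giving k ≡ I/(MR²) = 2/3.
Along the incline Mg sinθ − f = Ma, and torque about the center fR = Iα = kMR²(a/R) gives f = kMa.
Hence a = g sinθ/(1+k) = 10×sin34°/1.667 = 3.355 m/s².
Starting from rest, L = ½at², so t = √(2L/a) = √(2×4.24/3.355) ≈ 1.59 s.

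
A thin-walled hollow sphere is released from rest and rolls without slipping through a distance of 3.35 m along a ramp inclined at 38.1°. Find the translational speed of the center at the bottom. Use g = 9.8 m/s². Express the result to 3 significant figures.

v ≈ 4.93 m/s

With I = (2/3)MR², the ratio k = I/(MR²) is 2/3.
Pure rolling means v = ωR; then KE = ½Mv² + ½I(v/R)² = ½(1+k)Mv² = (5/6)Mv².
The vertical drop is h = L sinθ = 3.35 × sin38.1° = 2.067 m.
Energy conservation: Mgh = (5/6)Mv², so v = √(2gh/(1+k)) = √(2 × 9.8 × 2.067 / 1.667) ≈ 4.93 m/s.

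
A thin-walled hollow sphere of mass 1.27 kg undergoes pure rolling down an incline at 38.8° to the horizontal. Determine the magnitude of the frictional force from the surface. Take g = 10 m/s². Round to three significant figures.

Here I = (2/3)MR², so the shape factor k = I/(MR²) = 2/3.
Newton's second law down the slope: Mg sinθ − f = Ma. The torque equation fR = Iα (with α = a/R) gives f = kMa.
Combining, a = g sinθ/(1+k) and f = kMa = kMg sinθ/(1+k).
f = (2/3) × 1.27 × 10 × sin38.8° / 1.667 ≈ 3.18 N.

f ≈ 3.18 N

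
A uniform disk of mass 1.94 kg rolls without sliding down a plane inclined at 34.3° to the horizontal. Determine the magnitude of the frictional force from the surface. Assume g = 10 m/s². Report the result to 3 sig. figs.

Here I = (1/2)MR², so the shape factor k = I/(MR²) = 0.5.
Along the incline Mg sinθ − f = Ma, and torque about the center fR = Iα = kMR²(a/R) gives f = kMa.
Combining, a = g sinθ/(1+k) and f = kMa = kMg sinθ/(1+k).
f = 0.5 × 1.94 × 10 × sin34.3° / 1.5 ≈ 3.64 N.

f ≈ 3.64 N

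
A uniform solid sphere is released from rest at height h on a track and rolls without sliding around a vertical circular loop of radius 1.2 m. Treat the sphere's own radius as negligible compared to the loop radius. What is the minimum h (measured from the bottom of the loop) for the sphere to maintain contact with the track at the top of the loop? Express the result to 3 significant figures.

h_min ≈ 3.24 m

Here I = (2/5)MR², so the shape factor k = I/(MR²) = 0.4.
At the top, contact is just lost when gravity alone supplies the centripetal force: Mg = Mv_top²/r, i.e. v_top² = gr.
With ω = v/R, the kinetic energy at speed v is ½(1+k)Mv² = (7/10)Mv².
Energy conservation from release (height h) to the top (height 2r): Mgh = Mg(2r) + (7/10)M·gr.
Thus h_min = 2r + (1+k)r/2 = r(2 + 1.4/2) = 1.2 × 2.7 ≈ 3.24 m.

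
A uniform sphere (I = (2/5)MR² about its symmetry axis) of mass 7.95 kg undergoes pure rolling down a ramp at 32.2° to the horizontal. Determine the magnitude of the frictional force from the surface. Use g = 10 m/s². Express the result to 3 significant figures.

f ≈ 12.1 N

The moment of inertia is (2/5)MR², giving k ≡ I/(MR²) = 0.4.
Newton's second law down the slope: Mg sinθ − f = Ma. The torque equation fR = Iα (with α = a/R) gives f = kMa.
Combining, a = g sinθ/(1+k) and f = kMa = kMg sinθ/(1+k).
f = 0.4 × 7.95 × 10 × sin32.2° / 1.4 ≈ 12.1 N.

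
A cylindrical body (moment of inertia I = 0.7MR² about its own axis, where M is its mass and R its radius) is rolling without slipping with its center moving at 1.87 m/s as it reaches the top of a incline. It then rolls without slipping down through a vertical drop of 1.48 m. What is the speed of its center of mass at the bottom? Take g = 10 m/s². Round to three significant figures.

v ≈ 4.57 m/s

With I = 0.7MR², the ratio k = I/(MR²) is 0.7.
Rolling without slipping gives ω = v/R, so the total kinetic energy is ½Mv² + ½Iω² = ½(1+k)Mv² = (17/20)Mv².
Conserving energy between top and bottom: (17/20)Mv² = (17/20)Mv₀² + Mgh, hence v² = v₀² + 2gh/(1+k).
v = √(1.87² + 2×10×1.48/1.7) = √20.91 ≈ 4.57 m/s.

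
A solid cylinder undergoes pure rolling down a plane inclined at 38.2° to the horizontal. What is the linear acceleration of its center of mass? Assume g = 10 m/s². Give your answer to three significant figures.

a ≈ 4.12 m/s²

The moment of inertia is (1/2)MR², giving k ≡ I/(MR²) = 0.5.
Translational: Mg sinθ − f = Ma. Rotational about the CM: fR = Iα = kMRa, so f = kMa.
Eliminating f: Mg sinθ = (1+k)Ma, so a = g sinθ/(1+k) = 10 × sin38.2° / 1.5 ≈ 4.12 m/s².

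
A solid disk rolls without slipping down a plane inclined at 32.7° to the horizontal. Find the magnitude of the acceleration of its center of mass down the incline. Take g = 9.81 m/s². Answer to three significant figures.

a ≈ 3.53 m/s²

For this body I = (1/2)MR², i.e. k = I/(MR²) = 0.5.
Newton's second law down the slope: Mg sinθ − f = Ma. The torque equation fR = Iα (with α = a/R) gives f = kMa.
Eliminating f: Mg sinθ = (1+k)Ma, so a = g sinθ/(1+k) = 9.81 × sin32.7° / 1.5 ≈ 3.53 m/s².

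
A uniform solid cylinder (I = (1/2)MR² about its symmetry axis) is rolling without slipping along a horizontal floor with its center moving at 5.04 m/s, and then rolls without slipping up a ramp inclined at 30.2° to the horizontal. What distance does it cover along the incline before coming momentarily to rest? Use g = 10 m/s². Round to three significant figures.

d ≈ 3.79 m

Here I = (1/2)MR², so the shape factor k = I/(MR²) = 0.5.
Rolling without slipping gives ω = v/R, so the total kinetic energy is ½Mv² + ½Iω² = ½(1+k)Mv² = (3/4)Mv².
Setting this equal to Mgh gives the vertical rise h = (1+k)v₀²/(2g) = 1.5×5.04²/(2×10) = 1.905 m.
The distance along the slope is d = h/sinθ = 1.905/sin30.2° ≈ 3.79 m.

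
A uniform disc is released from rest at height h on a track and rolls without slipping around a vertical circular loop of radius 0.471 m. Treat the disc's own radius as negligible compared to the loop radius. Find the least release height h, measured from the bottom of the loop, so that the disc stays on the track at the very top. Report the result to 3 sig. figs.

For this body I = (1/2)MR², i.e. k = I/(MR²) = 0.5.
At the top of the loop, the minimum-contact condition is Mg = Mv_top²/r, so v_top² = gr.
With ω = v/R, the kinetic energy at speed v is ½(1+k)Mv² = (3/4)Mv².
Energy conservation from release (height h) to the top (height 2r): Mgh = Mg(2r) + (3/4)M·gr.
Thus h_min = 2r + (1+k)r/2 = r(2 + 1.5/2) = 0.471 × 2.75 ≈ 1.30 m.

h_min ≈ 1.30 m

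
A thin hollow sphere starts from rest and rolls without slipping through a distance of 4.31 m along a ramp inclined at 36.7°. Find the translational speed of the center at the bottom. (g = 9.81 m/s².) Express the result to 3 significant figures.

v ≈ 5.51 m/s

The moment of inertia is (2/3)MR², giving k ≡ I/(MR²) = 2/3.
The rolling condition ω = v/R makes the rotational term ½I(v/R)² = ½kMv², so KE_total = ½(1+k)Mv² = (5/6)Mv².
The vertical drop is h = L sinθ = 4.31 × sin36.7° = 2.576 m.
Setting Mgh = (5/6)Mv² gives v = √(2gh/(1+k)) = √(2·9.81·2.576/1.667) ≈ 5.51 m/s.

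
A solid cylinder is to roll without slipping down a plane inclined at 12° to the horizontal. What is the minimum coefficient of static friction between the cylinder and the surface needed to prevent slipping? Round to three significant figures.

μ_min ≈ 0.0709

The moment of inertia is (1/2)MR², giving k ≡ I/(MR²) = 0.5.
Newton's second law down the slope: Mg sinθ − f = Ma. The torque equation fR = Iα (with α = a/R) gives f = kMa.
These give a = g sinθ/(1+k) and the required friction f = kMg sinθ/(1+k).
The normal force is N = Mg cosθ, so μ_min = f/N = k tanθ/(1+k).
μ_min = 0.5 × tan12° / 1.5 ≈ 0.0709.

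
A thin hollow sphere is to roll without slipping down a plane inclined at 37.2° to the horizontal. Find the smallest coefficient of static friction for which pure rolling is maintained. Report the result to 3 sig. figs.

Here I = (2/3)MR², so the shape factor k = I/(MR²) = 2/3.
Along the incline Mg sinθ − f = Ma, and torque about the center fR = Iα = kMR²(a/R) gives f = kMa.
These give a = g sinθ/(1+k) and the required friction f = kMg sinθ/(1+k).
The normal force is N = Mg cosθ, so μ_min = f/N = k tanθ/(1+k).
μ_min = (2/3) × tan37.2° / 1.667 ≈ 0.304.

μ_min ≈ 0.304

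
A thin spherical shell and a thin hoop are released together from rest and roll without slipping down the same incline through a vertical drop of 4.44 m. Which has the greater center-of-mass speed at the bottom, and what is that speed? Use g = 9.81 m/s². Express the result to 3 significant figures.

For rolling without slipping, Mgh = ½(1+k)Mv² where k = I/(MR²), so v = √(2gh/(1+k)).
Thin spherical shell: k = 2/3, giving v = √(2×9.81×4.44/1.667) = 7.23 m/s.
Thin hoop: k = 1, giving v = √(2×9.81×4.44/2) = 6.6 m/s.
The smaller k wins: the thin spherical shell, at ≈ 7.23 m/s.

the thin spherical shell, at v ≈ 7.23 m/s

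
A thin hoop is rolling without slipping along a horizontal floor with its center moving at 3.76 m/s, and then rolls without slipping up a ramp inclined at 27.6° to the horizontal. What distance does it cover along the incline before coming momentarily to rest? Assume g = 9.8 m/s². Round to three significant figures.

For this body I = MR², i.e. k = I/(MR²) = 1.
Since it rolls without slipping, ω = v/R and KE = ½Mv² + ½Iω² = ½(1+k)Mv² = Mv².
Setting this equal to Mgh gives the vertical rise h = (1+k)v₀²/(2g) = 2×3.76²/(2×9.8) = 1.443 m.
Along the incline, d = h/sinθ = 1.443/sin27.6° ≈ 3.11 m.

d ≈ 3.11 m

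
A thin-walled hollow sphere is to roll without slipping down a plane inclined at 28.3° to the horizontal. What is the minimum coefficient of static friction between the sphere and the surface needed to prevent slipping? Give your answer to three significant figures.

μ_min ≈ 0.215

Here I = (2/3)MR², so the shape factor k = I/(MR²) = 2/3.
Translational: Mg sinθ − f = Ma. Rotational about the CM: fR = Iα = kMRa, so f = kMa.
These give a = g sinθ/(1+k) and the required friction f = kMg sinθ/(1+k).
The normal force is N = Mg cosθ, so μ_min = f/N = k tanθ/(1+k).
μ_min = (2/3) × tan28.3° / 1.667 ≈ 0.215.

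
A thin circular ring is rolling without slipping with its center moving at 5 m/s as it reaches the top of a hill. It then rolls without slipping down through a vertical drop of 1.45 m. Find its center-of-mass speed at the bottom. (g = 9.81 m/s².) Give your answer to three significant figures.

Here I = MR², so the shape factor k = I/(MR²) = 1.
Since it rolls without slipping, ω = v/R and KE = ½Mv² + ½Iω² = ½(1+k)Mv² = Mv².
Conserving energy between top and bottom: Mv² = Mv₀² + Mgh, hence v² = v₀² + 2gh/(1+k).
v = √(5² + 2×9.81×1.45/2) = √39.22 ≈ 6.26 m/s.

v ≈ 6.26 m/s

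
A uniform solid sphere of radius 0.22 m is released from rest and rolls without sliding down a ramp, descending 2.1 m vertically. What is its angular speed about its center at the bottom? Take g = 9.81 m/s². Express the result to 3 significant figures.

ω ≈ 24.7 rad/s

With I = (2/5)MR², the ratio k = I/(MR²) is 0.4.
The rolling condition ω = v/R makes the rotational term ½I(v/R)² = ½kMv², so KE_total = ½(1+k)Mv² = (7/10)Mv².
Energy conservation Mgh = ½(1+k)Mv² gives v = √(2gh/(1+k)) = √(2 × 9.81 × 2.1 / 1.4) = 5.425 m/s.
The angular speed follows from ω = v/R = 5.425/0.22 ≈ 24.7 rad/s.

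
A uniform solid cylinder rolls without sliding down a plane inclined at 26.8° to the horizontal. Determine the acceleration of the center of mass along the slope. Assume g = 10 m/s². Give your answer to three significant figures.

With I = (1/2)MR², the ratio k = I/(MR²) is 0.5.
Translational: Mg sinθ − f = Ma. Rotational about the CM: fR = Iα = kMRa, so f = kMa.
Eliminating f: Mg sinθ = (1+k)Ma, so a = g sinθ/(1+k) = 10 × sin26.8° / 1.5 ≈ 3.01 m/s².

a ≈ 3.01 m/s²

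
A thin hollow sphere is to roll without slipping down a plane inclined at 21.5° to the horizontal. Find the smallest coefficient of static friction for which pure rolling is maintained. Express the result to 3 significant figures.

Here I = (2/3)MR², so the shape factor k = I/(MR²) = 2/3.
Newton's second law down the slope: Mg sinθ − f = Ma. The torque equation fR = Iα (with α = a/R) gives f = kMa.
These give a = g sinθ/(1+k) and the required friction f = kMg sinθ/(1+k).
The normal force is N = Mg cosθ, so μ_min = f/N = k tanθ/(1+k).
μ_min = (2/3) × tan21.5° / 1.667 ≈ 0.158.

μ_min ≈ 0.158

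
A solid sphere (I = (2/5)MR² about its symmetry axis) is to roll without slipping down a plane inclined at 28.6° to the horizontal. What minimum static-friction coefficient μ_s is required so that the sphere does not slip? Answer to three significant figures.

Here I = (2/5)MR², so the shape factor k = I/(MR²) = 0.4.
Newton's second law down the slope: Mg sinθ − f = Ma. The torque equation fR = Iα (with α = a/R) gives f = kMa.
These give a = g sinθ/(1+k) and the required friction f = kMg sinθ/(1+k).
With N = Mg cosθ, the no-slip condition f ≤ μN gives μ_min = f/N = k tanθ/(1+k).
μ_min = 0.4 × tan28.6° / 1.4 ≈ 0.156.

μ_min ≈ 0.156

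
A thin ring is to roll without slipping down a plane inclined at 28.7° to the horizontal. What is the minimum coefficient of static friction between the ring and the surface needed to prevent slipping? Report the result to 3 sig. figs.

μ_min ≈ 0.274

For this body I = MR², i.e. k = I/(MR²) = 1.
Along the incline Mg sinθ − f = Ma, and torque about the center fR = Iα = kMR²(a/R) gives f = kMa.
These give a = g sinθ/(1+k) and the required friction f = kMg sinθ/(1+k).
With N = Mg cosθ, the no-slip condition f ≤ μN gives μ_min = f/N = k tanθ/(1+k).
μ_min = 1 × tan28.7° / 2 ≈ 0.274.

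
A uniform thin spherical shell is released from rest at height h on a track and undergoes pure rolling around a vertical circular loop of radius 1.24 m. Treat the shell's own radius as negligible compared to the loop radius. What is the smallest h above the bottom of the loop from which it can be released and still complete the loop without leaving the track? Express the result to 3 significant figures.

With I = (2/3)MR², the ratio k = I/(MR²) is 2/3.
At the top of the loop, the minimum-contact condition is Mg = Mv_top²/r, so v_top² = gr.
With ω = v/R, the kinetic energy at speed v is ½(1+k)Mv² = (5/6)Mv².
Energy conservation from release (height h) to the top (height 2r): Mgh = Mg(2r) + (5/6)M·gr.
Thus h_min = 2r + (1+k)r/2 = r(2 + 1.667/2) = 1.24 × 2.833 ≈ 3.51 m.

h_min ≈ 3.51 m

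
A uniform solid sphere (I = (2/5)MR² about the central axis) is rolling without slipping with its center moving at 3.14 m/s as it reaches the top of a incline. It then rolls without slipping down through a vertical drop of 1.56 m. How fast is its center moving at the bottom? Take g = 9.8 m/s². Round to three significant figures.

Here I = (2/5)MR², so the shape factor k = I/(MR²) = 0.4.
Pure rolling means v = ωR; then KE = ½Mv² + ½I(v/R)² = ½(1+k)Mv² = (7/10)Mv².
Conserving energy between top and bottom: (7/10)Mv² = (7/10)Mv₀² + Mgh, hence v² = v₀² + 2gh/(1+k).
v = √(3.14² + 2×9.8×1.56/1.4) = √31.7 ≈ 5.63 m/s.

v ≈ 5.63 m/s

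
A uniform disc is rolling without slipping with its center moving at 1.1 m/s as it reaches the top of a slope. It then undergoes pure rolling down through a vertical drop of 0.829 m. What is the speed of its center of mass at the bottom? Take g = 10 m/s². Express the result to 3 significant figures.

v ≈ 3.50 m/s

The moment of inertia is (1/2)MR², giving k ≡ I/(MR²) = 0.5.
Rolling without slipping gives ω = v/R, so the total kinetic energy is ½Mv² + ½Iω² = ½(1+k)Mv² = (3/4)Mv².
Energy conservation: (3/4)Mv₀² + Mgh = (3/4)Mv², so v² = v₀² + 2gh/(1+k).
v = √(1.1² + 2×10×0.829/1.5) = √12.26 ≈ 3.50 m/s.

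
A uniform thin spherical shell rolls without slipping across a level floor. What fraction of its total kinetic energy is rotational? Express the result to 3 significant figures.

For this body I = (2/3)MR², i.e. k = I/(MR²) = 2/3.
With ω = v/R, KE_trans = ½Mv² and KE_rot = ½Iω² = ½kMv², so KE_total = ½(1+k)Mv².
The rotational fraction is therefore k/(1+k) = (2/3)/1.667 ≈ 0.400.

fraction ≈ 0.400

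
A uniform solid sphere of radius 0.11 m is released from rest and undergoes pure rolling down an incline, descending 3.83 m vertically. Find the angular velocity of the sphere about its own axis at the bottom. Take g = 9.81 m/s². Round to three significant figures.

The moment of inertia is (2/5)MR², giving k ≡ I/(MR²) = 0.4.
Since it rolls without slipping, ω = v/R and KE = ½Mv² + ½Iω² = ½(1+k)Mv² = (7/10)Mv².
Energy conservation Mgh = ½(1+k)Mv² gives v = √(2gh/(1+k)) = √(2 × 9.81 × 3.83 / 1.4) = 7.326 m/s.
Then ω = v/R = 7.326 / 0.11 ≈ 66.6 rad/s.

ω ≈ 66.6 rad/s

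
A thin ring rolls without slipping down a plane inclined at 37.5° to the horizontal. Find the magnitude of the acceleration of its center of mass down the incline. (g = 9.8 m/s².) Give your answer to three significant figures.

With I = MR², the ratio k = I/(MR²) is 1.
Newton's second law down the slope: Mg sinθ − f = Ma. The torque equation fR = Iα (with α = a/R) gives f = kMa.
Eliminating f: Mg sinθ = (1+k)Ma, so a = g sinθ/(1+k) = 9.8 × sin37.5° / 2 ≈ 2.98 m/s².

a ≈ 2.98 m/s²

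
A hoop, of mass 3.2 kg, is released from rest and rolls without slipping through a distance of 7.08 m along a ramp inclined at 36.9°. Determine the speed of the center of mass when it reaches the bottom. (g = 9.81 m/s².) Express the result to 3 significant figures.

The moment of inertia is MR², giving k ≡ I/(MR²) = 1.
The rolling condition ω = v/R makes the rotational term ½I(v/R)² = ½kMv², so KE_total = ½(1+k)Mv² = Mv².
The vertical drop is h = L sinθ = 7.08 × sin36.9° = 4.251 m.
Energy conservation: Mgh = Mv², so v = √(2gh/(1+k)) = √(2 × 9.81 × 4.251 / 2) ≈ 6.46 m/s.

v ≈ 6.46 m/s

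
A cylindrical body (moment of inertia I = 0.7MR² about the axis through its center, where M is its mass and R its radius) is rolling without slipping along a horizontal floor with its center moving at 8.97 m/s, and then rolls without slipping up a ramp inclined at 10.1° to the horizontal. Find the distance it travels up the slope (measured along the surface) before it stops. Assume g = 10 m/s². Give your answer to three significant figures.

d ≈ 39.0 m

Here I = 0.7MR², so the shape factor k = I/(MR²) = 0.7.
Pure rolling means v = ωR; then KE = ½Mv² + ½I(v/R)² = ½(1+k)Mv² = (17/20)Mv².
Setting this equal to Mgh gives the vertical rise h = (1+k)v₀²/(2g) = 1.7×8.97²/(2×10) = 6.839 m.
The distance along the slope is d = h/sinθ = 6.839/sin10.1° ≈ 39.0 m.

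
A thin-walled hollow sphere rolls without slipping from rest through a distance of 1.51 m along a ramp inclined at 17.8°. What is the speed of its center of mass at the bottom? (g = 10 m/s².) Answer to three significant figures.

v ≈ 2.35 m/s

With I = (2/3)MR², the ratio k = I/(MR²) is 2/3.
Since it rolls without slipping, ω = v/R and KE = ½Mv² + ½Iω² = ½(1+k)Mv² = (5/6)Mv².
The vertical drop is h = L sinθ = 1.51 × sin17.8° = 0.4616 m.
Energy conservation: Mgh = (5/6)Mv², so v = √(2gh/(1+k)) = √(2 × 10 × 0.4616 / 1.667) ≈ 2.35 m/s.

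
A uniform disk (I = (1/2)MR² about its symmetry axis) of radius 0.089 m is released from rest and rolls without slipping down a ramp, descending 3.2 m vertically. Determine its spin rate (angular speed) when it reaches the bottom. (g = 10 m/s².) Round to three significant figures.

With I = (1/2)MR², the ratio k = I/(MR²) is 0.5.
Pure rolling means v = ωR; then KE = ½Mv² + ½I(v/R)² = ½(1+k)Mv² = (3/4)Mv².
Energy conservation Mgh = ½(1+k)Mv² gives v = √(2gh/(1+k)) = √(2 × 10 × 3.2 / 1.5) = 6.532 m/s.
The angular speed follows from ω = v/R = 6.532/0.089 ≈ 73.4 rad/s.

ω ≈ 73.4 rad/s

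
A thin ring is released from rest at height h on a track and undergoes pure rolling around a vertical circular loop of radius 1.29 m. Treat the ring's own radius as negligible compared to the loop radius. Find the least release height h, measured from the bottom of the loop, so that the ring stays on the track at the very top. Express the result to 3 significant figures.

With I = MR², the ratio k = I/(MR²) is 1.
At the top, contact is just lost when gravity alone supplies the centripetal force: Mg = Mv_top²/r, i.e. v_top² = gr.
With ω = v/R, the kinetic energy at speed v is ½(1+k)Mv² = Mv².
Energy conservation from release (height h) to the top (height 2r): Mgh = Mg(2r) + M·gr.
Thus h_min = 2r + (1+k)r/2 = r(2 + 2/2) = 1.29 × 3 ≈ 3.87 m.

h_min ≈ 3.87 m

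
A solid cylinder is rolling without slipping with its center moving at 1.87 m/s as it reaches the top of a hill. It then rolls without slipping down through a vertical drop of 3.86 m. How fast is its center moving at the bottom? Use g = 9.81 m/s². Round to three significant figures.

v ≈ 7.35 m/s

The moment of inertia is (1/2)MR², giving k ≡ I/(MR²) = 0.5.
Since it rolls without slipping, ω = v/R and KE = ½Mv² + ½Iω² = ½(1+k)Mv² = (3/4)Mv².
Energy conservation: (3/4)Mv₀² + Mgh = (3/4)Mv², so v² = v₀² + 2gh/(1+k).
v = √(1.87² + 2×9.81×3.86/1.5) = √53.99 ≈ 7.35 m/s.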